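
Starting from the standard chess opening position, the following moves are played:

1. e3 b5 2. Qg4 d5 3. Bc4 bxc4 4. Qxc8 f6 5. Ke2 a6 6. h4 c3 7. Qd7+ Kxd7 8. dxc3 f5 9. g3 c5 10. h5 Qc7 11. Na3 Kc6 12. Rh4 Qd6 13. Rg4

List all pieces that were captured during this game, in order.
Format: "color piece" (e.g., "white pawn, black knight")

Tracking captures:
  bxc4: captured white bishop
  Qxc8: captured black bishop
  Kxd7: captured white queen
  dxc3: captured black pawn

white bishop, black bishop, white queen, black pawn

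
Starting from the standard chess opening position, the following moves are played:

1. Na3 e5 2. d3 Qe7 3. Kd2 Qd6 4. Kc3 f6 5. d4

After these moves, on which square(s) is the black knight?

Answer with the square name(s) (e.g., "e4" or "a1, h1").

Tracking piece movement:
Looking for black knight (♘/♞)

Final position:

  a b c d e f g h
  ─────────────────
8│♜ ♞ ♝ · ♚ ♝ ♞ ♜│8
7│♟ ♟ ♟ ♟ · · ♟ ♟│7
6│· · · ♛ · ♟ · ·│6
5│· · · · ♟ · · ·│5
4│· · · ♙ · · · ·│4
3│♘ · ♔ · · · · ·│3
2│♙ ♙ ♙ · ♙ ♙ ♙ ♙│2
1│♖ · ♗ ♕ · ♗ ♘ ♖│1
  ─────────────────
  a b c d e f g h


b8, g8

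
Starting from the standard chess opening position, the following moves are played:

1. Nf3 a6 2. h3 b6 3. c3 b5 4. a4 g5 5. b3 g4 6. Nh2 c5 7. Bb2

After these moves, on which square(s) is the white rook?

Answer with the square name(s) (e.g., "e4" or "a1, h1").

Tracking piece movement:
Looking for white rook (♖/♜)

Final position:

  a b c d e f g h
  ─────────────────
8│♜ ♞ ♝ ♛ ♚ ♝ ♞ ♜│8
7│· · · ♟ ♟ ♟ · ♟│7
6│♟ · · · · · · ·│6
5│· ♟ ♟ · · · · ·│5
4│♙ · · · · · ♟ ·│4
3│· ♙ ♙ · · · · ♙│3
2│· ♗ · ♙ ♙ ♙ ♙ ♘│2
1│♖ ♘ · ♕ ♔ ♗ · ♖│1
  ─────────────────
  a b c d e f g h


a1, h1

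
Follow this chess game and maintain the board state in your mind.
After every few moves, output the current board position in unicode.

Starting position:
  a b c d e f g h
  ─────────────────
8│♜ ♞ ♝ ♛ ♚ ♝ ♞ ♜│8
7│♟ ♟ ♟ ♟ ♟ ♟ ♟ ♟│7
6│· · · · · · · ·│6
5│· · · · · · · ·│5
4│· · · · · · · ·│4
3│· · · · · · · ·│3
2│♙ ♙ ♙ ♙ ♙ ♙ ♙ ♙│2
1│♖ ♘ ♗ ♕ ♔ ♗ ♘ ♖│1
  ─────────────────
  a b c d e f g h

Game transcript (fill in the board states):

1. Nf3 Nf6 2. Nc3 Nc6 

  a b c d e f g h
  ─────────────────
8│♜ · ♝ ♛ ♚ ♝ · ♜│8
7│♟ ♟ ♟ ♟ ♟ ♟ ♟ ♟│7
6│· · ♞ · · ♞ · ·│6
5│· · · · · · · ·│5
4│· · · · · · · ·│4
3│· · ♘ · · ♘ · ·│3
2│♙ ♙ ♙ ♙ ♙ ♙ ♙ ♙│2
1│♖ · ♗ ♕ ♔ ♗ · ♖│1
  ─────────────────
  a b c d e f g h

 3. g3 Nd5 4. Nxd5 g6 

  a b c d e f g h
  ─────────────────
8│♜ · ♝ ♛ ♚ ♝ · ♜│8
7│♟ ♟ ♟ ♟ ♟ ♟ · ♟│7
6│· · ♞ · · · ♟ ·│6
5│· · · ♘ · · · ·│5
4│· · · · · · · ·│4
3│· · · · · ♘ ♙ ·│3
2│♙ ♙ ♙ ♙ ♙ ♙ · ♙│2
1│♖ · ♗ ♕ ♔ ♗ · ♖│1
  ─────────────────
  a b c d e f g h

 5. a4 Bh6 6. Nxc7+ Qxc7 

  a b c d e f g h
  ─────────────────
8│♜ · ♝ · ♚ · · ♜│8
7│♟ ♟ ♛ ♟ ♟ ♟ · ♟│7
6│· · ♞ · · · ♟ ♝│6
5│· · · · · · · ·│5
4│♙ · · · · · · ·│4
3│· · · · · ♘ ♙ ·│3
2│· ♙ ♙ ♙ ♙ ♙ · ♙│2
1│♖ · ♗ ♕ ♔ ♗ · ♖│1
  ─────────────────
  a b c d e f g h

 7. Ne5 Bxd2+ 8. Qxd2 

  a b c d e f g h
  ─────────────────
8│♜ · ♝ · ♚ · · ♜│8
7│♟ ♟ ♛ ♟ ♟ ♟ · ♟│7
6│· · ♞ · · · ♟ ·│6
5│· · · · ♘ · · ·│5
4│♙ · · · · · · ·│4
3│· · · · · · ♙ ·│3
2│· ♙ ♙ ♕ ♙ ♙ · ♙│2
1│♖ · ♗ · ♔ ♗ · ♖│1
  ─────────────────
  a b c d e f g h


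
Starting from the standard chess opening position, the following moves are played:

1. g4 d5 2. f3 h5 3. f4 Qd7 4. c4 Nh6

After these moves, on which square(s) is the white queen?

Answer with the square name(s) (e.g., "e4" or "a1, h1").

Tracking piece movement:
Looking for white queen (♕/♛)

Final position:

  a b c d e f g h
  ─────────────────
8│♜ ♞ ♝ · ♚ ♝ · ♜│8
7│♟ ♟ ♟ ♛ ♟ ♟ ♟ ·│7
6│· · · · · · · ♞│6
5│· · · ♟ · · · ♟│5
4│· · ♙ · · ♙ ♙ ·│4
3│· · · · · · · ·│3
2│♙ ♙ · ♙ ♙ · · ♙│2
1│♖ ♘ ♗ ♕ ♔ ♗ ♘ ♖│1
  ─────────────────
  a b c d e f g h


d1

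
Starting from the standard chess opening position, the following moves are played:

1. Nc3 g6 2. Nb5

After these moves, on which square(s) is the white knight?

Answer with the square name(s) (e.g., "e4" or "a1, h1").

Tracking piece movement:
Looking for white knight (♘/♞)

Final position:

  a b c d e f g h
  ─────────────────
8│♜ ♞ ♝ ♛ ♚ ♝ ♞ ♜│8
7│♟ ♟ ♟ ♟ ♟ ♟ · ♟│7
6│· · · · · · ♟ ·│6
5│· ♘ · · · · · ·│5
4│· · · · · · · ·│4
3│· · · · · · · ·│3
2│♙ ♙ ♙ ♙ ♙ ♙ ♙ ♙│2
1│♖ · ♗ ♕ ♔ ♗ ♘ ♖│1
  ─────────────────
  a b c d e f g h


b5, g1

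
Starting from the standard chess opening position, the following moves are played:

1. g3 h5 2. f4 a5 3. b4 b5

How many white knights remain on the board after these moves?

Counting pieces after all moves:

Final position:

  a b c d e f g h
  ─────────────────
8│♜ ♞ ♝ ♛ ♚ ♝ ♞ ♜│8
7│· · ♟ ♟ ♟ ♟ ♟ ·│7
6│· · · · · · · ·│6
5│♟ ♟ · · · · · ♟│5
4│· ♙ · · · ♙ · ·│4
3│· · · · · · ♙ ·│3
2│♙ · ♙ ♙ ♙ · · ♙│2
1│♖ ♘ ♗ ♕ ♔ ♗ ♘ ♖│1
  ─────────────────
  a b c d e f g h


2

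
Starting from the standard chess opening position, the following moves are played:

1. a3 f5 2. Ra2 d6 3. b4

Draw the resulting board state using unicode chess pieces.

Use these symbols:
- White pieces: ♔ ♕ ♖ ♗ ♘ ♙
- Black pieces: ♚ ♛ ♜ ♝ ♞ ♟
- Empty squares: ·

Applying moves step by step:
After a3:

♜ ♞ ♝ ♛ ♚ ♝ ♞ ♜
♟ ♟ ♟ ♟ ♟ ♟ ♟ ♟
· · · · · · · ·
· · · · · · · ·
· · · · · · · ·
♙ · · · · · · ·
· ♙ ♙ ♙ ♙ ♙ ♙ ♙
♖ ♘ ♗ ♕ ♔ ♗ ♘ ♖


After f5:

♜ ♞ ♝ ♛ ♚ ♝ ♞ ♜
♟ ♟ ♟ ♟ ♟ · ♟ ♟
· · · · · · · ·
· · · · · ♟ · ·
· · · · · · · ·
♙ · · · · · · ·
· ♙ ♙ ♙ ♙ ♙ ♙ ♙
♖ ♘ ♗ ♕ ♔ ♗ ♘ ♖


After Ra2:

♜ ♞ ♝ ♛ ♚ ♝ ♞ ♜
♟ ♟ ♟ ♟ ♟ · ♟ ♟
· · · · · · · ·
· · · · · ♟ · ·
· · · · · · · ·
♙ · · · · · · ·
♖ ♙ ♙ ♙ ♙ ♙ ♙ ♙
· ♘ ♗ ♕ ♔ ♗ ♘ ♖


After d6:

♜ ♞ ♝ ♛ ♚ ♝ ♞ ♜
♟ ♟ ♟ · ♟ · ♟ ♟
· · · ♟ · · · ·
· · · · · ♟ · ·
· · · · · · · ·
♙ · · · · · · ·
♖ ♙ ♙ ♙ ♙ ♙ ♙ ♙
· ♘ ♗ ♕ ♔ ♗ ♘ ♖


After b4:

♜ ♞ ♝ ♛ ♚ ♝ ♞ ♜
♟ ♟ ♟ · ♟ · ♟ ♟
· · · ♟ · · · ·
· · · · · ♟ · ·
· ♙ · · · · · ·
♙ · · · · · · ·
♖ · ♙ ♙ ♙ ♙ ♙ ♙
· ♘ ♗ ♕ ♔ ♗ ♘ ♖



  a b c d e f g h
  ─────────────────
8│♜ ♞ ♝ ♛ ♚ ♝ ♞ ♜│8
7│♟ ♟ ♟ · ♟ · ♟ ♟│7
6│· · · ♟ · · · ·│6
5│· · · · · ♟ · ·│5
4│· ♙ · · · · · ·│4
3│♙ · · · · · · ·│3
2│♖ · ♙ ♙ ♙ ♙ ♙ ♙│2
1│· ♘ ♗ ♕ ♔ ♗ ♘ ♖│1
  ─────────────────
  a b c d e f g h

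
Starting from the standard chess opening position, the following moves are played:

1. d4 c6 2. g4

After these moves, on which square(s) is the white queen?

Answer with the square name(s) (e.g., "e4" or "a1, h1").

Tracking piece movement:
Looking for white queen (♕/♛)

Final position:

  a b c d e f g h
  ─────────────────
8│♜ ♞ ♝ ♛ ♚ ♝ ♞ ♜│8
7│♟ ♟ · ♟ ♟ ♟ ♟ ♟│7
6│· · ♟ · · · · ·│6
5│· · · · · · · ·│5
4│· · · ♙ · · ♙ ·│4
3│· · · · · · · ·│3
2│♙ ♙ ♙ · ♙ ♙ · ♙│2
1│♖ ♘ ♗ ♕ ♔ ♗ ♘ ♖│1
  ─────────────────
  a b c d e f g h


d1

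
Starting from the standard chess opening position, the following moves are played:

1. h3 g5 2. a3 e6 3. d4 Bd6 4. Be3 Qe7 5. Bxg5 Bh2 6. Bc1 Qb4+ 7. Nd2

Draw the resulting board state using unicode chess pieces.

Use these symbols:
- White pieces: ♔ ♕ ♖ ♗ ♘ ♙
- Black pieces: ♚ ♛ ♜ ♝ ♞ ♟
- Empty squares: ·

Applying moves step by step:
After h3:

♜ ♞ ♝ ♛ ♚ ♝ ♞ ♜
♟ ♟ ♟ ♟ ♟ ♟ ♟ ♟
· · · · · · · ·
· · · · · · · ·
· · · · · · · ·
· · · · · · · ♙
♙ ♙ ♙ ♙ ♙ ♙ ♙ ·
♖ ♘ ♗ ♕ ♔ ♗ ♘ ♖


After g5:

♜ ♞ ♝ ♛ ♚ ♝ ♞ ♜
♟ ♟ ♟ ♟ ♟ ♟ · ♟
· · · · · · · ·
· · · · · · ♟ ·
· · · · · · · ·
· · · · · · · ♙
♙ ♙ ♙ ♙ ♙ ♙ ♙ ·
♖ ♘ ♗ ♕ ♔ ♗ ♘ ♖


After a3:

♜ ♞ ♝ ♛ ♚ ♝ ♞ ♜
♟ ♟ ♟ ♟ ♟ ♟ · ♟
· · · · · · · ·
· · · · · · ♟ ·
· · · · · · · ·
♙ · · · · · · ♙
· ♙ ♙ ♙ ♙ ♙ ♙ ·
♖ ♘ ♗ ♕ ♔ ♗ ♘ ♖


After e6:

♜ ♞ ♝ ♛ ♚ ♝ ♞ ♜
♟ ♟ ♟ ♟ · ♟ · ♟
· · · · ♟ · · ·
· · · · · · ♟ ·
· · · · · · · ·
♙ · · · · · · ♙
· ♙ ♙ ♙ ♙ ♙ ♙ ·
♖ ♘ ♗ ♕ ♔ ♗ ♘ ♖


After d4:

♜ ♞ ♝ ♛ ♚ ♝ ♞ ♜
♟ ♟ ♟ ♟ · ♟ · ♟
· · · · ♟ · · ·
· · · · · · ♟ ·
· · · ♙ · · · ·
♙ · · · · · · ♙
· ♙ ♙ · ♙ ♙ ♙ ·
♖ ♘ ♗ ♕ ♔ ♗ ♘ ♖


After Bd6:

♜ ♞ ♝ ♛ ♚ · ♞ ♜
♟ ♟ ♟ ♟ · ♟ · ♟
· · · ♝ ♟ · · ·
· · · · · · ♟ ·
· · · ♙ · · · ·
♙ · · · · · · ♙
· ♙ ♙ · ♙ ♙ ♙ ·
♖ ♘ ♗ ♕ ♔ ♗ ♘ ♖


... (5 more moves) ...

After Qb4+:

♜ ♞ ♝ · ♚ · ♞ ♜
♟ ♟ ♟ ♟ · ♟ · ♟
· · · · ♟ · · ·
· · · · · · · ·
· ♛ · ♙ · · · ·
♙ · · · · · · ♙
· ♙ ♙ · ♙ ♙ ♙ ♝
♖ ♘ ♗ ♕ ♔ ♗ ♘ ♖


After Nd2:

♜ ♞ ♝ · ♚ · ♞ ♜
♟ ♟ ♟ ♟ · ♟ · ♟
· · · · ♟ · · ·
· · · · · · · ·
· ♛ · ♙ · · · ·
♙ · · · · · · ♙
· ♙ ♙ ♘ ♙ ♙ ♙ ♝
♖ · ♗ ♕ ♔ ♗ ♘ ♖



  a b c d e f g h
  ─────────────────
8│♜ ♞ ♝ · ♚ · ♞ ♜│8
7│♟ ♟ ♟ ♟ · ♟ · ♟│7
6│· · · · ♟ · · ·│6
5│· · · · · · · ·│5
4│· ♛ · ♙ · · · ·│4
3│♙ · · · · · · ♙│3
2│· ♙ ♙ ♘ ♙ ♙ ♙ ♝│2
1│♖ · ♗ ♕ ♔ ♗ ♘ ♖│1
  ─────────────────
  a b c d e f g h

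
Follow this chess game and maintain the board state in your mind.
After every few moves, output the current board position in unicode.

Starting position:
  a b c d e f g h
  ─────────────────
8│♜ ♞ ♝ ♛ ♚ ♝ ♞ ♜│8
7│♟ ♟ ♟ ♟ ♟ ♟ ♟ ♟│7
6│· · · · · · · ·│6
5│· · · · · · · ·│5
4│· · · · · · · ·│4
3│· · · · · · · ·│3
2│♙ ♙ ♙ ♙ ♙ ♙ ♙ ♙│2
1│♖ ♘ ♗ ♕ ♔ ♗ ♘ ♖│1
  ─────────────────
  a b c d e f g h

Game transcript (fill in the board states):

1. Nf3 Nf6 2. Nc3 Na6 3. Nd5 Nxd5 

  a b c d e f g h
  ─────────────────
8│♜ · ♝ ♛ ♚ ♝ · ♜│8
7│♟ ♟ ♟ ♟ ♟ ♟ ♟ ♟│7
6│♞ · · · · · · ·│6
5│· · · ♞ · · · ·│5
4│· · · · · · · ·│4
3│· · · · · ♘ · ·│3
2│♙ ♙ ♙ ♙ ♙ ♙ ♙ ♙│2
1│♖ · ♗ ♕ ♔ ♗ · ♖│1
  ─────────────────
  a b c d e f g h

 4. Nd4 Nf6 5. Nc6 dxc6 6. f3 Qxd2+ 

  a b c d e f g h
  ─────────────────
8│♜ · ♝ · ♚ ♝ · ♜│8
7│♟ ♟ ♟ · ♟ ♟ ♟ ♟│7
6│♞ · ♟ · · ♞ · ·│6
5│· · · · · · · ·│5
4│· · · · · · · ·│4
3│· · · · · ♙ · ·│3
2│♙ ♙ ♙ ♛ ♙ · ♙ ♙│2
1│♖ · ♗ ♕ ♔ ♗ · ♖│1
  ─────────────────
  a b c d e f g h

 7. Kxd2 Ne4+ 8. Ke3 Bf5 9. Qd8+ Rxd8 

  a b c d e f g h
  ─────────────────
8│· · · ♜ ♚ ♝ · ♜│8
7│♟ ♟ ♟ · ♟ ♟ ♟ ♟│7
6│♞ · ♟ · · · · ·│6
5│· · · · · ♝ · ·│5
4│· · · · ♞ · · ·│4
3│· · · · ♔ ♙ · ·│3
2│♙ ♙ ♙ · ♙ · ♙ ♙│2
1│♖ · ♗ · · ♗ · ♖│1
  ─────────────────
  a b c d e f g h

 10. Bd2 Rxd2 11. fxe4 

  a b c d e f g h
  ─────────────────
8│· · · · ♚ ♝ · ♜│8
7│♟ ♟ ♟ · ♟ ♟ ♟ ♟│7
6│♞ · ♟ · · · · ·│6
5│· · · · · ♝ · ·│5
4│· · · · ♙ · · ·│4
3│· · · · ♔ · · ·│3
2│♙ ♙ ♙ ♜ ♙ · ♙ ♙│2
1│♖ · · · · ♗ · ♖│1
  ─────────────────
  a b c d e f g h


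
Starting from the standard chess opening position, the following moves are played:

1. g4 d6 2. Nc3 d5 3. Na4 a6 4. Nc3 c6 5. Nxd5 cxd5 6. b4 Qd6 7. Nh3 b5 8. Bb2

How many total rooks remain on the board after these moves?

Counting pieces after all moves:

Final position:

  a b c d e f g h
  ─────────────────
8│♜ ♞ ♝ · ♚ ♝ ♞ ♜│8
7│· · · · ♟ ♟ ♟ ♟│7
6│♟ · · ♛ · · · ·│6
5│· ♟ · ♟ · · · ·│5
4│· ♙ · · · · ♙ ·│4
3│· · · · · · · ♘│3
2│♙ ♗ ♙ ♙ ♙ ♙ · ♙│2
1│♖ · · ♕ ♔ ♗ · ♖│1
  ─────────────────
  a b c d e f g h


4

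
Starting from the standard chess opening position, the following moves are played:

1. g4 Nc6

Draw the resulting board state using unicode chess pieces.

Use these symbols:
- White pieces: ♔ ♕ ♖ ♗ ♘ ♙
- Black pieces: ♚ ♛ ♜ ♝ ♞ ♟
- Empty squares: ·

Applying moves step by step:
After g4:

♜ ♞ ♝ ♛ ♚ ♝ ♞ ♜
♟ ♟ ♟ ♟ ♟ ♟ ♟ ♟
· · · · · · · ·
· · · · · · · ·
· · · · · · ♙ ·
· · · · · · · ·
♙ ♙ ♙ ♙ ♙ ♙ · ♙
♖ ♘ ♗ ♕ ♔ ♗ ♘ ♖


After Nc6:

♜ · ♝ ♛ ♚ ♝ ♞ ♜
♟ ♟ ♟ ♟ ♟ ♟ ♟ ♟
· · ♞ · · · · ·
· · · · · · · ·
· · · · · · ♙ ·
· · · · · · · ·
♙ ♙ ♙ ♙ ♙ ♙ · ♙
♖ ♘ ♗ ♕ ♔ ♗ ♘ ♖



  a b c d e f g h
  ─────────────────
8│♜ · ♝ ♛ ♚ ♝ ♞ ♜│8
7│♟ ♟ ♟ ♟ ♟ ♟ ♟ ♟│7
6│· · ♞ · · · · ·│6
5│· · · · · · · ·│5
4│· · · · · · ♙ ·│4
3│· · · · · · · ·│3
2│♙ ♙ ♙ ♙ ♙ ♙ · ♙│2
1│♖ ♘ ♗ ♕ ♔ ♗ ♘ ♖│1
  ─────────────────
  a b c d e f g h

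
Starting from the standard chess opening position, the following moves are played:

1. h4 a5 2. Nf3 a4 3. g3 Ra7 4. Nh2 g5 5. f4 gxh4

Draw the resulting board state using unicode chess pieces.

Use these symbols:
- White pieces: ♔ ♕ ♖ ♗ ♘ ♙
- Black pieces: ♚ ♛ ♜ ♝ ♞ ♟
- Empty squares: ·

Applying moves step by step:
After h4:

♜ ♞ ♝ ♛ ♚ ♝ ♞ ♜
♟ ♟ ♟ ♟ ♟ ♟ ♟ ♟
· · · · · · · ·
· · · · · · · ·
· · · · · · · ♙
· · · · · · · ·
♙ ♙ ♙ ♙ ♙ ♙ ♙ ·
♖ ♘ ♗ ♕ ♔ ♗ ♘ ♖


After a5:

♜ ♞ ♝ ♛ ♚ ♝ ♞ ♜
· ♟ ♟ ♟ ♟ ♟ ♟ ♟
· · · · · · · ·
♟ · · · · · · ·
· · · · · · · ♙
· · · · · · · ·
♙ ♙ ♙ ♙ ♙ ♙ ♙ ·
♖ ♘ ♗ ♕ ♔ ♗ ♘ ♖


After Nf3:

♜ ♞ ♝ ♛ ♚ ♝ ♞ ♜
· ♟ ♟ ♟ ♟ ♟ ♟ ♟
· · · · · · · ·
♟ · · · · · · ·
· · · · · · · ♙
· · · · · ♘ · ·
♙ ♙ ♙ ♙ ♙ ♙ ♙ ·
♖ ♘ ♗ ♕ ♔ ♗ · ♖


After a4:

♜ ♞ ♝ ♛ ♚ ♝ ♞ ♜
· ♟ ♟ ♟ ♟ ♟ ♟ ♟
· · · · · · · ·
· · · · · · · ·
♟ · · · · · · ♙
· · · · · ♘ · ·
♙ ♙ ♙ ♙ ♙ ♙ ♙ ·
♖ ♘ ♗ ♕ ♔ ♗ · ♖


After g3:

♜ ♞ ♝ ♛ ♚ ♝ ♞ ♜
· ♟ ♟ ♟ ♟ ♟ ♟ ♟
· · · · · · · ·
· · · · · · · ·
♟ · · · · · · ♙
· · · · · ♘ ♙ ·
♙ ♙ ♙ ♙ ♙ ♙ · ·
♖ ♘ ♗ ♕ ♔ ♗ · ♖


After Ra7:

· ♞ ♝ ♛ ♚ ♝ ♞ ♜
♜ ♟ ♟ ♟ ♟ ♟ ♟ ♟
· · · · · · · ·
· · · · · · · ·
♟ · · · · · · ♙
· · · · · ♘ ♙ ·
♙ ♙ ♙ ♙ ♙ ♙ · ·
♖ ♘ ♗ ♕ ♔ ♗ · ♖


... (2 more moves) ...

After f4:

· ♞ ♝ ♛ ♚ ♝ ♞ ♜
♜ ♟ ♟ ♟ ♟ ♟ · ♟
· · · · · · · ·
· · · · · · ♟ ·
♟ · · · · ♙ · ♙
· · · · · · ♙ ·
♙ ♙ ♙ ♙ ♙ · · ♘
♖ ♘ ♗ ♕ ♔ ♗ · ♖


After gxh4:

· ♞ ♝ ♛ ♚ ♝ ♞ ♜
♜ ♟ ♟ ♟ ♟ ♟ · ♟
· · · · · · · ·
· · · · · · · ·
♟ · · · · ♙ · ♟
· · · · · · ♙ ·
♙ ♙ ♙ ♙ ♙ · · ♘
♖ ♘ ♗ ♕ ♔ ♗ · ♖



  a b c d e f g h
  ─────────────────
8│· ♞ ♝ ♛ ♚ ♝ ♞ ♜│8
7│♜ ♟ ♟ ♟ ♟ ♟ · ♟│7
6│· · · · · · · ·│6
5│· · · · · · · ·│5
4│♟ · · · · ♙ · ♟│4
3│· · · · · · ♙ ·│3
2│♙ ♙ ♙ ♙ ♙ · · ♘│2
1│♖ ♘ ♗ ♕ ♔ ♗ · ♖│1
  ─────────────────
  a b c d e f g h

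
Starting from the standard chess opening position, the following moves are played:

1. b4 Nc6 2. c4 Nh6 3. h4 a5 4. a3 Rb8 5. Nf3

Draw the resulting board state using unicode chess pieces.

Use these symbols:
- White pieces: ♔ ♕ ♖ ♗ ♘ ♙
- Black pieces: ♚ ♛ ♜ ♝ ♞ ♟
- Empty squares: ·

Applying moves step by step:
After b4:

♜ ♞ ♝ ♛ ♚ ♝ ♞ ♜
♟ ♟ ♟ ♟ ♟ ♟ ♟ ♟
· · · · · · · ·
· · · · · · · ·
· ♙ · · · · · ·
· · · · · · · ·
♙ · ♙ ♙ ♙ ♙ ♙ ♙
♖ ♘ ♗ ♕ ♔ ♗ ♘ ♖


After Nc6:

♜ · ♝ ♛ ♚ ♝ ♞ ♜
♟ ♟ ♟ ♟ ♟ ♟ ♟ ♟
· · ♞ · · · · ·
· · · · · · · ·
· ♙ · · · · · ·
· · · · · · · ·
♙ · ♙ ♙ ♙ ♙ ♙ ♙
♖ ♘ ♗ ♕ ♔ ♗ ♘ ♖


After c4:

♜ · ♝ ♛ ♚ ♝ ♞ ♜
♟ ♟ ♟ ♟ ♟ ♟ ♟ ♟
· · ♞ · · · · ·
· · · · · · · ·
· ♙ ♙ · · · · ·
· · · · · · · ·
♙ · · ♙ ♙ ♙ ♙ ♙
♖ ♘ ♗ ♕ ♔ ♗ ♘ ♖


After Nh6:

♜ · ♝ ♛ ♚ ♝ · ♜
♟ ♟ ♟ ♟ ♟ ♟ ♟ ♟
· · ♞ · · · · ♞
· · · · · · · ·
· ♙ ♙ · · · · ·
· · · · · · · ·
♙ · · ♙ ♙ ♙ ♙ ♙
♖ ♘ ♗ ♕ ♔ ♗ ♘ ♖


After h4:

♜ · ♝ ♛ ♚ ♝ · ♜
♟ ♟ ♟ ♟ ♟ ♟ ♟ ♟
· · ♞ · · · · ♞
· · · · · · · ·
· ♙ ♙ · · · · ♙
· · · · · · · ·
♙ · · ♙ ♙ ♙ ♙ ·
♖ ♘ ♗ ♕ ♔ ♗ ♘ ♖


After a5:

♜ · ♝ ♛ ♚ ♝ · ♜
· ♟ ♟ ♟ ♟ ♟ ♟ ♟
· · ♞ · · · · ♞
♟ · · · · · · ·
· ♙ ♙ · · · · ♙
· · · · · · · ·
♙ · · ♙ ♙ ♙ ♙ ·
♖ ♘ ♗ ♕ ♔ ♗ ♘ ♖


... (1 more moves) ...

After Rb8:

· ♜ ♝ ♛ ♚ ♝ · ♜
· ♟ ♟ ♟ ♟ ♟ ♟ ♟
· · ♞ · · · · ♞
♟ · · · · · · ·
· ♙ ♙ · · · · ♙
♙ · · · · · · ·
· · · ♙ ♙ ♙ ♙ ·
♖ ♘ ♗ ♕ ♔ ♗ ♘ ♖


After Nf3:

· ♜ ♝ ♛ ♚ ♝ · ♜
· ♟ ♟ ♟ ♟ ♟ ♟ ♟
· · ♞ · · · · ♞
♟ · · · · · · ·
· ♙ ♙ · · · · ♙
♙ · · · · ♘ · ·
· · · ♙ ♙ ♙ ♙ ·
♖ ♘ ♗ ♕ ♔ ♗ · ♖



  a b c d e f g h
  ─────────────────
8│· ♜ ♝ ♛ ♚ ♝ · ♜│8
7│· ♟ ♟ ♟ ♟ ♟ ♟ ♟│7
6│· · ♞ · · · · ♞│6
5│♟ · · · · · · ·│5
4│· ♙ ♙ · · · · ♙│4
3│♙ · · · · ♘ · ·│3
2│· · · ♙ ♙ ♙ ♙ ·│2
1│♖ ♘ ♗ ♕ ♔ ♗ · ♖│1
  ─────────────────
  a b c d e f g h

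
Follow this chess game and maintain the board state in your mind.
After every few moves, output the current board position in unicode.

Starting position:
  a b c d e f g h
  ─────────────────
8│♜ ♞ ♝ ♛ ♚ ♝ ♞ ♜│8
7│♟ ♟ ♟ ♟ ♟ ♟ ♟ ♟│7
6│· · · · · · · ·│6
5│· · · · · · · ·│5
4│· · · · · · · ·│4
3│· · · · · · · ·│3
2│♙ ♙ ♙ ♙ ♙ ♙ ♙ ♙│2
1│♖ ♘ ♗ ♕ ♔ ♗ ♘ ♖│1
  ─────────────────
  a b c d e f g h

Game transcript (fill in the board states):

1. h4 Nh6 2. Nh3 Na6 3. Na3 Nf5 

  a b c d e f g h
  ─────────────────
8│♜ · ♝ ♛ ♚ ♝ · ♜│8
7│♟ ♟ ♟ ♟ ♟ ♟ ♟ ♟│7
6│♞ · · · · · · ·│6
5│· · · · · ♞ · ·│5
4│· · · · · · · ♙│4
3│♘ · · · · · · ♘│3
2│♙ ♙ ♙ ♙ ♙ ♙ ♙ ·│2
1│♖ · ♗ ♕ ♔ ♗ · ♖│1
  ─────────────────
  a b c d e f g h

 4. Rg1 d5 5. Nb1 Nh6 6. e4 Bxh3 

  a b c d e f g h
  ─────────────────
8│♜ · · ♛ ♚ ♝ · ♜│8
7│♟ ♟ ♟ · ♟ ♟ ♟ ♟│7
6│♞ · · · · · · ♞│6
5│· · · ♟ · · · ·│5
4│· · · · ♙ · · ♙│4
3│· · · · · · · ♝│3
2│♙ ♙ ♙ ♙ · ♙ ♙ ·│2
1│♖ ♘ ♗ ♕ ♔ ♗ ♖ ·│1
  ─────────────────
  a b c d e f g h

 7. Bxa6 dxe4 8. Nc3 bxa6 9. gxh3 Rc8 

  a b c d e f g h
  ─────────────────
8│· · ♜ ♛ ♚ ♝ · ♜│8
7│♟ · ♟ · ♟ ♟ ♟ ♟│7
6│♟ · · · · · · ♞│6
5│· · · · · · · ·│5
4│· · · · ♟ · · ♙│4
3│· · ♘ · · · · ♙│3
2│♙ ♙ ♙ ♙ · ♙ · ·│2
1│♖ · ♗ ♕ ♔ · ♖ ·│1
  ─────────────────
  a b c d e f g h

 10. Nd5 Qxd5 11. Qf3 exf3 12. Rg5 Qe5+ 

  a b c d e f g h
  ─────────────────
8│· · ♜ · ♚ ♝ · ♜│8
7│♟ · ♟ · ♟ ♟ ♟ ♟│7
6│♟ · · · · · · ♞│6
5│· · · · ♛ · ♖ ·│5
4│· · · · · · · ♙│4
3│· · · · · ♟ · ♙│3
2│♙ ♙ ♙ ♙ · ♙ · ·│2
1│♖ · ♗ · ♔ · · ·│1
  ─────────────────
  a b c d e f g h

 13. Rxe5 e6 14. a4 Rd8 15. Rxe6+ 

  a b c d e f g h
  ─────────────────
8│· · · ♜ ♚ ♝ · ♜│8
7│♟ · ♟ · · ♟ ♟ ♟│7
6│♟ · · · ♖ · · ♞│6
5│· · · · · · · ·│5
4│♙ · · · · · · ♙│4
3│· · · · · ♟ · ♙│3
2│· ♙ ♙ ♙ · ♙ · ·│2
1│♖ · ♗ · ♔ · · ·│1
  ─────────────────
  a b c d e f g h


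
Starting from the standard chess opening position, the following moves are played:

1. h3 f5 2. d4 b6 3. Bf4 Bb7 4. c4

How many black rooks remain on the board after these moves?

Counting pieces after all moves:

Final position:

  a b c d e f g h
  ─────────────────
8│♜ ♞ · ♛ ♚ ♝ ♞ ♜│8
7│♟ ♝ ♟ ♟ ♟ · ♟ ♟│7
6│· ♟ · · · · · ·│6
5│· · · · · ♟ · ·│5
4│· · ♙ ♙ · ♗ · ·│4
3│· · · · · · · ♙│3
2│♙ ♙ · · ♙ ♙ ♙ ·│2
1│♖ ♘ · ♕ ♔ ♗ ♘ ♖│1
  ─────────────────
  a b c d e f g h


2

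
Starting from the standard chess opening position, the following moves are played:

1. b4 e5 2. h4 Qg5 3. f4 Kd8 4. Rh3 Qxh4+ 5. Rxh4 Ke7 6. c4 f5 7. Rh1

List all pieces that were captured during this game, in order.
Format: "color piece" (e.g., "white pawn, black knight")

Tracking captures:
  Qxh4+: captured white pawn
  Rxh4: captured black queen

white pawn, black queen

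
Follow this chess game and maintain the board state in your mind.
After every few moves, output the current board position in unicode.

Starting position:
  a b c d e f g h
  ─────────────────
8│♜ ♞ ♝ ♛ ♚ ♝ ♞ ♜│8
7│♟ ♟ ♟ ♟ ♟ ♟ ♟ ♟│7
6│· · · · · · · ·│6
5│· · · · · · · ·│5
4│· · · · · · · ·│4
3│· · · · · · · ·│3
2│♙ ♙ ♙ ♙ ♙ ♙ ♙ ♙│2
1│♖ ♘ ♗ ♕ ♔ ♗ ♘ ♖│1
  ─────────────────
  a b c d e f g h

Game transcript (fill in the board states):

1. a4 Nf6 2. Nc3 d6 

  a b c d e f g h
  ─────────────────
8│♜ ♞ ♝ ♛ ♚ ♝ · ♜│8
7│♟ ♟ ♟ · ♟ ♟ ♟ ♟│7
6│· · · ♟ · ♞ · ·│6
5│· · · · · · · ·│5
4│♙ · · · · · · ·│4
3│· · ♘ · · · · ·│3
2│· ♙ ♙ ♙ ♙ ♙ ♙ ♙│2
1│♖ · ♗ ♕ ♔ ♗ ♘ ♖│1
  ─────────────────
  a b c d e f g h

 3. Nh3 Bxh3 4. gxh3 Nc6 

  a b c d e f g h
  ─────────────────
8│♜ · · ♛ ♚ ♝ · ♜│8
7│♟ ♟ ♟ · ♟ ♟ ♟ ♟│7
6│· · ♞ ♟ · ♞ · ·│6
5│· · · · · · · ·│5
4│♙ · · · · · · ·│4
3│· · ♘ · · · · ♙│3
2│· ♙ ♙ ♙ ♙ ♙ · ♙│2
1│♖ · ♗ ♕ ♔ ♗ · ♖│1
  ─────────────────
  a b c d e f g h

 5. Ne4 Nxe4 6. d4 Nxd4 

  a b c d e f g h
  ─────────────────
8│♜ · · ♛ ♚ ♝ · ♜│8
7│♟ ♟ ♟ · ♟ ♟ ♟ ♟│7
6│· · · ♟ · · · ·│6
5│· · · · · · · ·│5
4│♙ · · ♞ ♞ · · ·│4
3│· · · · · · · ♙│3
2│· ♙ ♙ · ♙ ♙ · ♙│2
1│♖ · ♗ ♕ ♔ ♗ · ♖│1
  ─────────────────
  a b c d e f g h

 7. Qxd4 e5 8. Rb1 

  a b c d e f g h
  ─────────────────
8│♜ · · ♛ ♚ ♝ · ♜│8
7│♟ ♟ ♟ · · ♟ ♟ ♟│7
6│· · · ♟ · · · ·│6
5│· · · · ♟ · · ·│5
4│♙ · · ♕ ♞ · · ·│4
3│· · · · · · · ♙│3
2│· ♙ ♙ · ♙ ♙ · ♙│2
1│· ♖ ♗ · ♔ ♗ · ♖│1
  ─────────────────
  a b c d e f g h


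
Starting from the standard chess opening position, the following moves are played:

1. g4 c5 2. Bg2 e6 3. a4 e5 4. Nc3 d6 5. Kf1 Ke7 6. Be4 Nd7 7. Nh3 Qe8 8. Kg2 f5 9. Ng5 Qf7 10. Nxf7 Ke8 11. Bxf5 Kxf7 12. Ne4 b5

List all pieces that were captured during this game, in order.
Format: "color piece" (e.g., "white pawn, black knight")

Tracking captures:
  Nxf7: captured black queen
  Bxf5: captured black pawn
  Kxf7: captured white knight

black queen, black pawn, white knight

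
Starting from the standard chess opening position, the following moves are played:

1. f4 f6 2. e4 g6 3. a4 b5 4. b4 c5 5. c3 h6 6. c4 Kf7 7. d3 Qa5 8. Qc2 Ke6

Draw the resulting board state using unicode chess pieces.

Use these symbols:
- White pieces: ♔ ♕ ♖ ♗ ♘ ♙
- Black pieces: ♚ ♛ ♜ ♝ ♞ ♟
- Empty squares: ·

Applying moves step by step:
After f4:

♜ ♞ ♝ ♛ ♚ ♝ ♞ ♜
♟ ♟ ♟ ♟ ♟ ♟ ♟ ♟
· · · · · · · ·
· · · · · · · ·
· · · · · ♙ · ·
· · · · · · · ·
♙ ♙ ♙ ♙ ♙ · ♙ ♙
♖ ♘ ♗ ♕ ♔ ♗ ♘ ♖


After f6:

♜ ♞ ♝ ♛ ♚ ♝ ♞ ♜
♟ ♟ ♟ ♟ ♟ · ♟ ♟
· · · · · ♟ · ·
· · · · · · · ·
· · · · · ♙ · ·
· · · · · · · ·
♙ ♙ ♙ ♙ ♙ · ♙ ♙
♖ ♘ ♗ ♕ ♔ ♗ ♘ ♖


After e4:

♜ ♞ ♝ ♛ ♚ ♝ ♞ ♜
♟ ♟ ♟ ♟ ♟ · ♟ ♟
· · · · · ♟ · ·
· · · · · · · ·
· · · · ♙ ♙ · ·
· · · · · · · ·
♙ ♙ ♙ ♙ · · ♙ ♙
♖ ♘ ♗ ♕ ♔ ♗ ♘ ♖


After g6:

♜ ♞ ♝ ♛ ♚ ♝ ♞ ♜
♟ ♟ ♟ ♟ ♟ · · ♟
· · · · · ♟ ♟ ·
· · · · · · · ·
· · · · ♙ ♙ · ·
· · · · · · · ·
♙ ♙ ♙ ♙ · · ♙ ♙
♖ ♘ ♗ ♕ ♔ ♗ ♘ ♖


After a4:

♜ ♞ ♝ ♛ ♚ ♝ ♞ ♜
♟ ♟ ♟ ♟ ♟ · · ♟
· · · · · ♟ ♟ ·
· · · · · · · ·
♙ · · · ♙ ♙ · ·
· · · · · · · ·
· ♙ ♙ ♙ · · ♙ ♙
♖ ♘ ♗ ♕ ♔ ♗ ♘ ♖


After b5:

♜ ♞ ♝ ♛ ♚ ♝ ♞ ♜
♟ · ♟ ♟ ♟ · · ♟
· · · · · ♟ ♟ ·
· ♟ · · · · · ·
♙ · · · ♙ ♙ · ·
· · · · · · · ·
· ♙ ♙ ♙ · · ♙ ♙
♖ ♘ ♗ ♕ ♔ ♗ ♘ ♖


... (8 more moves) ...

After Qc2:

♜ ♞ ♝ · · ♝ ♞ ♜
♟ · · ♟ ♟ ♚ · ·
· · · · · ♟ ♟ ♟
♛ ♟ ♟ · · · · ·
♙ ♙ ♙ · ♙ ♙ · ·
· · · ♙ · · · ·
· · ♕ · · · ♙ ♙
♖ ♘ ♗ · ♔ ♗ ♘ ♖


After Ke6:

♜ ♞ ♝ · · ♝ ♞ ♜
♟ · · ♟ ♟ · · ·
· · · · ♚ ♟ ♟ ♟
♛ ♟ ♟ · · · · ·
♙ ♙ ♙ · ♙ ♙ · ·
· · · ♙ · · · ·
· · ♕ · · · ♙ ♙
♖ ♘ ♗ · ♔ ♗ ♘ ♖



  a b c d e f g h
  ─────────────────
8│♜ ♞ ♝ · · ♝ ♞ ♜│8
7│♟ · · ♟ ♟ · · ·│7
6│· · · · ♚ ♟ ♟ ♟│6
5│♛ ♟ ♟ · · · · ·│5
4│♙ ♙ ♙ · ♙ ♙ · ·│4
3│· · · ♙ · · · ·│3
2│· · ♕ · · · ♙ ♙│2
1│♖ ♘ ♗ · ♔ ♗ ♘ ♖│1
  ─────────────────
  a b c d e f g h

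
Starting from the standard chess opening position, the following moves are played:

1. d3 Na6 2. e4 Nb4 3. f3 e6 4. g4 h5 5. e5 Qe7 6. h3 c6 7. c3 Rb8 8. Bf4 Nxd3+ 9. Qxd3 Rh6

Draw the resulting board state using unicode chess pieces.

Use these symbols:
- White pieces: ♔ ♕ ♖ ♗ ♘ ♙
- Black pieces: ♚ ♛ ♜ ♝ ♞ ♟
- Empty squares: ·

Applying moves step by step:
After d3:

♜ ♞ ♝ ♛ ♚ ♝ ♞ ♜
♟ ♟ ♟ ♟ ♟ ♟ ♟ ♟
· · · · · · · ·
· · · · · · · ·
· · · · · · · ·
· · · ♙ · · · ·
♙ ♙ ♙ · ♙ ♙ ♙ ♙
♖ ♘ ♗ ♕ ♔ ♗ ♘ ♖


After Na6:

♜ · ♝ ♛ ♚ ♝ ♞ ♜
♟ ♟ ♟ ♟ ♟ ♟ ♟ ♟
♞ · · · · · · ·
· · · · · · · ·
· · · · · · · ·
· · · ♙ · · · ·
♙ ♙ ♙ · ♙ ♙ ♙ ♙
♖ ♘ ♗ ♕ ♔ ♗ ♘ ♖


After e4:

♜ · ♝ ♛ ♚ ♝ ♞ ♜
♟ ♟ ♟ ♟ ♟ ♟ ♟ ♟
♞ · · · · · · ·
· · · · · · · ·
· · · · ♙ · · ·
· · · ♙ · · · ·
♙ ♙ ♙ · · ♙ ♙ ♙
♖ ♘ ♗ ♕ ♔ ♗ ♘ ♖


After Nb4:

♜ · ♝ ♛ ♚ ♝ ♞ ♜
♟ ♟ ♟ ♟ ♟ ♟ ♟ ♟
· · · · · · · ·
· · · · · · · ·
· ♞ · · ♙ · · ·
· · · ♙ · · · ·
♙ ♙ ♙ · · ♙ ♙ ♙
♖ ♘ ♗ ♕ ♔ ♗ ♘ ♖


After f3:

♜ · ♝ ♛ ♚ ♝ ♞ ♜
♟ ♟ ♟ ♟ ♟ ♟ ♟ ♟
· · · · · · · ·
· · · · · · · ·
· ♞ · · ♙ · · ·
· · · ♙ · ♙ · ·
♙ ♙ ♙ · · · ♙ ♙
♖ ♘ ♗ ♕ ♔ ♗ ♘ ♖


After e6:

♜ · ♝ ♛ ♚ ♝ ♞ ♜
♟ ♟ ♟ ♟ · ♟ ♟ ♟
· · · · ♟ · · ·
· · · · · · · ·
· ♞ · · ♙ · · ·
· · · ♙ · ♙ · ·
♙ ♙ ♙ · · · ♙ ♙
♖ ♘ ♗ ♕ ♔ ♗ ♘ ♖


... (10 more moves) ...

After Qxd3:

· ♜ ♝ · ♚ ♝ ♞ ♜
♟ ♟ · ♟ ♛ ♟ ♟ ·
· · ♟ · ♟ · · ·
· · · · ♙ · · ♟
· · · · · ♗ ♙ ·
· · ♙ ♕ · ♙ · ♙
♙ ♙ · · · · · ·
♖ ♘ · · ♔ ♗ ♘ ♖


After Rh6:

· ♜ ♝ · ♚ ♝ ♞ ·
♟ ♟ · ♟ ♛ ♟ ♟ ·
· · ♟ · ♟ · · ♜
· · · · ♙ · · ♟
· · · · · ♗ ♙ ·
· · ♙ ♕ · ♙ · ♙
♙ ♙ · · · · · ·
♖ ♘ · · ♔ ♗ ♘ ♖



  a b c d e f g h
  ─────────────────
8│· ♜ ♝ · ♚ ♝ ♞ ·│8
7│♟ ♟ · ♟ ♛ ♟ ♟ ·│7
6│· · ♟ · ♟ · · ♜│6
5│· · · · ♙ · · ♟│5
4│· · · · · ♗ ♙ ·│4
3│· · ♙ ♕ · ♙ · ♙│3
2│♙ ♙ · · · · · ·│2
1│♖ ♘ · · ♔ ♗ ♘ ♖│1
  ─────────────────
  a b c d e f g h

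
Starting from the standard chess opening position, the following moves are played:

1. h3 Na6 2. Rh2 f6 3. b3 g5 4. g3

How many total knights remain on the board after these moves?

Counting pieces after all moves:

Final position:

  a b c d e f g h
  ─────────────────
8│♜ · ♝ ♛ ♚ ♝ ♞ ♜│8
7│♟ ♟ ♟ ♟ ♟ · · ♟│7
6│♞ · · · · ♟ · ·│6
5│· · · · · · ♟ ·│5
4│· · · · · · · ·│4
3│· ♙ · · · · ♙ ♙│3
2│♙ · ♙ ♙ ♙ ♙ · ♖│2
1│♖ ♘ ♗ ♕ ♔ ♗ ♘ ·│1
  ─────────────────
  a b c d e f g h


4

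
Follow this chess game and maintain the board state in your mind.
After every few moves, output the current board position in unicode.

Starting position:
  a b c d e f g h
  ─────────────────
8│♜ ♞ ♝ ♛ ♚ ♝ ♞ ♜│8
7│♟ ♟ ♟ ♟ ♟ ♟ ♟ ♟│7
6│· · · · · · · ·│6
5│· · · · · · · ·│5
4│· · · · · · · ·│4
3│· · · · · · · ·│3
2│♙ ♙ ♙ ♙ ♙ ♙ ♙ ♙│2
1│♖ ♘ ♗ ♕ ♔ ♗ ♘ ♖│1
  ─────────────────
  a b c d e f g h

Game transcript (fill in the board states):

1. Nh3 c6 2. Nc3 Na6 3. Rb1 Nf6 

  a b c d e f g h
  ─────────────────
8│♜ · ♝ ♛ ♚ ♝ · ♜│8
7│♟ ♟ · ♟ ♟ ♟ ♟ ♟│7
6│♞ · ♟ · · ♞ · ·│6
5│· · · · · · · ·│5
4│· · · · · · · ·│4
3│· · ♘ · · · · ♘│3
2│♙ ♙ ♙ ♙ ♙ ♙ ♙ ♙│2
1│· ♖ ♗ ♕ ♔ ♗ · ♖│1
  ─────────────────
  a b c d e f g h

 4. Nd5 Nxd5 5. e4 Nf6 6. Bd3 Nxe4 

  a b c d e f g h
  ─────────────────
8│♜ · ♝ ♛ ♚ ♝ · ♜│8
7│♟ ♟ · ♟ ♟ ♟ ♟ ♟│7
6│♞ · ♟ · · · · ·│6
5│· · · · · · · ·│5
4│· · · · ♞ · · ·│4
3│· · · ♗ · · · ♘│3
2│♙ ♙ ♙ ♙ · ♙ ♙ ♙│2
1│· ♖ ♗ ♕ ♔ · · ♖│1
  ─────────────────
  a b c d e f g h

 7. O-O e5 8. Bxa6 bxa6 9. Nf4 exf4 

  a b c d e f g h
  ─────────────────
8│♜ · ♝ ♛ ♚ ♝ · ♜│8
7│♟ · · ♟ · ♟ ♟ ♟│7
6│♟ · ♟ · · · · ·│6
5│· · · · · · · ·│5
4│· · · · ♞ ♟ · ·│4
3│· · · · · · · ·│3
2│♙ ♙ ♙ ♙ · ♙ ♙ ♙│2
1│· ♖ ♗ ♕ · ♖ ♔ ·│1
  ─────────────────
  a b c d e f g h

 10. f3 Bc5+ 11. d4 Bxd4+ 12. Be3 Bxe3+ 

  a b c d e f g h
  ─────────────────
8│♜ · ♝ ♛ ♚ · · ♜│8
7│♟ · · ♟ · ♟ ♟ ♟│7
6│♟ · ♟ · · · · ·│6
5│· · · · · · · ·│5
4│· · · · ♞ ♟ · ·│4
3│· · · · ♝ ♙ · ·│3
2│♙ ♙ ♙ · · · ♙ ♙│2
1│· ♖ · ♕ · ♖ ♔ ·│1
  ─────────────────
  a b c d e f g h



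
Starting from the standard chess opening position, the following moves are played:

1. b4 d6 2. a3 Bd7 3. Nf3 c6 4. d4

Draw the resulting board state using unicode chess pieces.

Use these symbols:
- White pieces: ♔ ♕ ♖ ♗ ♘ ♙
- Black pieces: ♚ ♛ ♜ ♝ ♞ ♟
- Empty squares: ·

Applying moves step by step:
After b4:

♜ ♞ ♝ ♛ ♚ ♝ ♞ ♜
♟ ♟ ♟ ♟ ♟ ♟ ♟ ♟
· · · · · · · ·
· · · · · · · ·
· ♙ · · · · · ·
· · · · · · · ·
♙ · ♙ ♙ ♙ ♙ ♙ ♙
♖ ♘ ♗ ♕ ♔ ♗ ♘ ♖


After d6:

♜ ♞ ♝ ♛ ♚ ♝ ♞ ♜
♟ ♟ ♟ · ♟ ♟ ♟ ♟
· · · ♟ · · · ·
· · · · · · · ·
· ♙ · · · · · ·
· · · · · · · ·
♙ · ♙ ♙ ♙ ♙ ♙ ♙
♖ ♘ ♗ ♕ ♔ ♗ ♘ ♖


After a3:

♜ ♞ ♝ ♛ ♚ ♝ ♞ ♜
♟ ♟ ♟ · ♟ ♟ ♟ ♟
· · · ♟ · · · ·
· · · · · · · ·
· ♙ · · · · · ·
♙ · · · · · · ·
· · ♙ ♙ ♙ ♙ ♙ ♙
♖ ♘ ♗ ♕ ♔ ♗ ♘ ♖


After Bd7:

♜ ♞ · ♛ ♚ ♝ ♞ ♜
♟ ♟ ♟ ♝ ♟ ♟ ♟ ♟
· · · ♟ · · · ·
· · · · · · · ·
· ♙ · · · · · ·
♙ · · · · · · ·
· · ♙ ♙ ♙ ♙ ♙ ♙
♖ ♘ ♗ ♕ ♔ ♗ ♘ ♖


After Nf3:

♜ ♞ · ♛ ♚ ♝ ♞ ♜
♟ ♟ ♟ ♝ ♟ ♟ ♟ ♟
· · · ♟ · · · ·
· · · · · · · ·
· ♙ · · · · · ·
♙ · · · · ♘ · ·
· · ♙ ♙ ♙ ♙ ♙ ♙
♖ ♘ ♗ ♕ ♔ ♗ · ♖


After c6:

♜ ♞ · ♛ ♚ ♝ ♞ ♜
♟ ♟ · ♝ ♟ ♟ ♟ ♟
· · ♟ ♟ · · · ·
· · · · · · · ·
· ♙ · · · · · ·
♙ · · · · ♘ · ·
· · ♙ ♙ ♙ ♙ ♙ ♙
♖ ♘ ♗ ♕ ♔ ♗ · ♖


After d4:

♜ ♞ · ♛ ♚ ♝ ♞ ♜
♟ ♟ · ♝ ♟ ♟ ♟ ♟
· · ♟ ♟ · · · ·
· · · · · · · ·
· ♙ · ♙ · · · ·
♙ · · · · ♘ · ·
· · ♙ · ♙ ♙ ♙ ♙
♖ ♘ ♗ ♕ ♔ ♗ · ♖



  a b c d e f g h
  ─────────────────
8│♜ ♞ · ♛ ♚ ♝ ♞ ♜│8
7│♟ ♟ · ♝ ♟ ♟ ♟ ♟│7
6│· · ♟ ♟ · · · ·│6
5│· · · · · · · ·│5
4│· ♙ · ♙ · · · ·│4
3│♙ · · · · ♘ · ·│3
2│· · ♙ · ♙ ♙ ♙ ♙│2
1│♖ ♘ ♗ ♕ ♔ ♗ · ♖│1
  ─────────────────
  a b c d e f g h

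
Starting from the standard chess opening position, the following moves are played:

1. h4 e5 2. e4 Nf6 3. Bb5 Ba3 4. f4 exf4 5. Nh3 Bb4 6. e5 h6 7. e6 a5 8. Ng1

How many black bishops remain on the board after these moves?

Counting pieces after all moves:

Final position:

  a b c d e f g h
  ─────────────────
8│♜ ♞ ♝ ♛ ♚ · · ♜│8
7│· ♟ ♟ ♟ · ♟ ♟ ·│7
6│· · · · ♙ ♞ · ♟│6
5│♟ ♗ · · · · · ·│5
4│· ♝ · · · ♟ · ♙│4
3│· · · · · · · ·│3
2│♙ ♙ ♙ ♙ · · ♙ ·│2
1│♖ ♘ ♗ ♕ ♔ · ♘ ♖│1
  ─────────────────
  a b c d e f g h


2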